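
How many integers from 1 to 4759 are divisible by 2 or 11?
⌊4759/2⌋ + ⌊4759/11⌋ - ⌊4759/22⌋ = 2379 + 432 - 216 = 2595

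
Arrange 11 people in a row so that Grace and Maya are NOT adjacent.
Total - adjacent = 11! - (11-1)!×2 = 39916800 - 7257600 = 32659200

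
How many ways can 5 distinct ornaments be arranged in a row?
5! = 120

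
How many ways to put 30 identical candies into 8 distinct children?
C(30+8-1, 8-1) = C(37, 7) = 10295472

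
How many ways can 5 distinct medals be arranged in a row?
5! = 120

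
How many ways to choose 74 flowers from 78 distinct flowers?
C(78,74) = 78!/(74!×4!) = 1426425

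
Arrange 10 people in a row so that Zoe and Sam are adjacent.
Treat as block: (10-1)! × 2! = 362880 × 2 = 725760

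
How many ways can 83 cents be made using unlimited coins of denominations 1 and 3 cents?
Coefficient of x^83 in 1/(1-x^1) · 1/(1-x^3). Use j coins of 3 for j = 0..⌊83/3⌋ = 27, the rest in 1s: 27 + 1 = 28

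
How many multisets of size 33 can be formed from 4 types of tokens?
C(33+4-1, 4-1) = C(36, 3) = 7140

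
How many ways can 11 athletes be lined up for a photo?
11! = 39916800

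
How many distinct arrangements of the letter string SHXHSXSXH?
9! / (3! × 3! × 3!) = 1680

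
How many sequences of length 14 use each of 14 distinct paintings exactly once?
14! = 87178291200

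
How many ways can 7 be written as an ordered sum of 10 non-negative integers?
C(7+10-1, 10-1) = C(16, 9) = 11440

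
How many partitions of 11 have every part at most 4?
Let r_j(i) = number of partitions of i into parts ≤ j, for i = 0..11. r_1(i) = 1 for all i; r_j(i) = r_{j-1}(i) + r_j(i-j). Rows j = 2..4: ≤2: 1 1 2 2 3 3 4 4 5 5 6 6; ≤3: 1 1 2 3 4 5 7 8 10 12 14 16; ≤4: 1 1 2 3 5 6 9 11 15 18 23 27. r_4(11) = 27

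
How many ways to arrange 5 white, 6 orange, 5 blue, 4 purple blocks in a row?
20! / (5! × 6! × 5! × 4!) = 9777287520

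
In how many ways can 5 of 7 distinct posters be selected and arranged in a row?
P(7,5) = 7!/(7-5)! = 2520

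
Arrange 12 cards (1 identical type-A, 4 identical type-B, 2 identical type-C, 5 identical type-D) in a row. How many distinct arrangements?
12! / (1! × 4! × 2! × 5!) = 83160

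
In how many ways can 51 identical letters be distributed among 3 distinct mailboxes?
C(51+3-1, 3-1) = C(53, 2) = 1378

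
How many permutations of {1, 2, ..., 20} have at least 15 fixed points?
Exactly j fixed points: C(20,j)·!(20-j); sum over j ≥ 15 (derangement numbers via !m = (m-1)·(!(m-1) + !(m-2)): !0..!5 = 1, 0, 1, 2, 9, 44). Σ_{j=15}^{20} C(20,j)·!(20-j) = C(20,15)·!5 + C(20,16)·!4 + C(20,17)·!3 + C(20,18)·!2 + C(20,19)·!1 + C(20,20)·!0 = 15504·44 + 4845·9 + 1140·2 + 190·1 + 20·0 + 1·1 = 728252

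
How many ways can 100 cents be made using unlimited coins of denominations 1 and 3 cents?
Coefficient of x^100 in 1/(1-x^1) · 1/(1-x^3). Use j coins of 3 for j = 0..⌊100/3⌋ = 33, the rest in 1s: 33 + 1 = 34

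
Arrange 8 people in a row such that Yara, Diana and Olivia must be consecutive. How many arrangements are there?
Treat the 3 as one block: (8-3+1)! × 3! = 720 × 6 = 4320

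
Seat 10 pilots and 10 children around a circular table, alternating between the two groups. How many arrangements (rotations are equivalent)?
Fix one of the pilots: (10-1)! ways for the remaining pilots, × 10! ways for the children = 362880 × 3628800 = 1316818944000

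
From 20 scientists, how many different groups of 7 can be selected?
C(20,7) = 20!/(7!×13!) = 77520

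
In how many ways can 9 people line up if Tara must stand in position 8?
Fix one position: (9-1)! = 40320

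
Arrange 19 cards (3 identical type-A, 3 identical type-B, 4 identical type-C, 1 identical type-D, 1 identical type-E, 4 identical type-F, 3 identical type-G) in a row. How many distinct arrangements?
19! / (3! × 3! × 4! × 1! × 1! × 4! × 3!) = 977728752000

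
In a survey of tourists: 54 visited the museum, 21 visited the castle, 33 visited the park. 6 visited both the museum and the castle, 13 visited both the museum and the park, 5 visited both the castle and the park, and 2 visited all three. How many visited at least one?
|A∪B∪C| = 54+21+33-6-13-5+2 = 86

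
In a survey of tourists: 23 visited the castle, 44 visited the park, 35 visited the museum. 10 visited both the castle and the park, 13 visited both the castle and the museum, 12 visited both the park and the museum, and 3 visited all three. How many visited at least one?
|A∪B∪C| = 23+44+35-10-13-12+3 = 70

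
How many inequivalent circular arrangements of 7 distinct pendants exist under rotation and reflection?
(7-1)!/2 = 720/2 = 360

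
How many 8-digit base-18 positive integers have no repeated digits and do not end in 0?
Last digit: 17 nonzero choices. First digit: 16 (nonzero, ≠last). Middle 6: P(16,6) = 5765760. Total = 1568286720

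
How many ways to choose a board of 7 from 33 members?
C(33,7) = 33!/(7!×26!) = 4272048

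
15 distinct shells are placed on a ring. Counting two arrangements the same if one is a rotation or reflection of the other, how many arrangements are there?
(15-1)!/2 = 87178291200/2 = 43589145600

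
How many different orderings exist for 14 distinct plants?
14! = 87178291200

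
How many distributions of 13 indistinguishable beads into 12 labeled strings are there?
C(13+12-1, 12-1) = C(24, 11) = 2496144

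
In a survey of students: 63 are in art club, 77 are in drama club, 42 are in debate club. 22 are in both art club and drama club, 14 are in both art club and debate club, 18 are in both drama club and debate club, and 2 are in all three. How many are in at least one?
|A∪B∪C| = 63+77+42-22-14-18+2 = 130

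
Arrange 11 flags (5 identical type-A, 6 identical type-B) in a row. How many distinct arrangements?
11! / (5! × 6!) = 462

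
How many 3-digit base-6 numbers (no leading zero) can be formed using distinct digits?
First digit: 5 choices (nonzero). Then descending: 5 × 5 × 4 = 100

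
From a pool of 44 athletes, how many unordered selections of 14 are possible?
C(44,14) = 44!/(14!×30!) = 114955808528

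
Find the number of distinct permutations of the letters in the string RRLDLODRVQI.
11! / (1! × 2! × 1! × 3! × 1! × 2! × 1!) = 1663200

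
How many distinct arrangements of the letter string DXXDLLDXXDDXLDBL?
16! / (6! × 1! × 5! × 4!) = 10090080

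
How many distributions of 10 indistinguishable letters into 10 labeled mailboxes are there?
C(10+10-1, 10-1) = C(19, 9) = 92378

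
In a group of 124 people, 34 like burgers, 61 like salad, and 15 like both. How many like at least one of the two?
|A∪B| = |A| + |B| - |A∩B| = 34 + 61 - 15 = 80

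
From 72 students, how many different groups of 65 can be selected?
C(72,65) = 72!/(65!×7!) = 1473109704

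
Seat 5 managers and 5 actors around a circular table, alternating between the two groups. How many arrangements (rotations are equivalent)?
Fix one of the managers: (5-1)! ways for the remaining managers, × 5! ways for the actors = 24 × 120 = 2880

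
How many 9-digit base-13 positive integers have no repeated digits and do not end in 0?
Last digit: 12 nonzero choices. First digit: 11 (nonzero, ≠last). Middle 7: P(11,7) = 1663200. Total = 219542400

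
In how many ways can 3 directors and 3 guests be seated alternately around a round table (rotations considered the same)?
Fix one of the directors: (3-1)! ways for the remaining directors, × 3! ways for the guests = 2 × 6 = 12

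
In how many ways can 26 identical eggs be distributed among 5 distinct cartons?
C(26+5-1, 5-1) = C(30, 4) = 27405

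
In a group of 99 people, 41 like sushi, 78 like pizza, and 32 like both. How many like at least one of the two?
|A∪B| = |A| + |B| - |A∩B| = 41 + 78 - 32 = 87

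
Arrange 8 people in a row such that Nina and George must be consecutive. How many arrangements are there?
Treat the 2 as one block: (8-2+1)! × 2! = 5040 × 2 = 10080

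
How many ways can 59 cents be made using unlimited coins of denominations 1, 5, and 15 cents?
Coefficient of x^59 in 1/(1-x^1) · 1/(1-x^5) · 1/(1-x^15). Case on j = number of 15-cent coins (j = 0..3); remainder r = 59 - 15j is made from {1,5} in ⌊r/5⌋+1 ways. r = 59, 44, 29, 14 → 12 + 9 + 6 + 3 = 30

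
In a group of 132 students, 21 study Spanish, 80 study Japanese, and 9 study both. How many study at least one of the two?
|A∪B| = |A| + |B| - |A∩B| = 21 + 80 - 9 = 92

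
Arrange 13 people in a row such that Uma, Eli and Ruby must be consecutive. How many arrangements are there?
Treat the 3 as one block: (13-3+1)! × 3! = 39916800 × 6 = 239500800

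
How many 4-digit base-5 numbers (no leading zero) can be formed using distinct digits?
First digit: 4 choices (nonzero). Then descending: 4 × 4 × 3 × 2 = 96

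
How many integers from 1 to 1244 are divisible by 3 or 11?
⌊1244/3⌋ + ⌊1244/11⌋ - ⌊1244/33⌋ = 414 + 113 - 37 = 490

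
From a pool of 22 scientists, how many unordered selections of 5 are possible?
C(22,5) = 22!/(5!×17!) = 26334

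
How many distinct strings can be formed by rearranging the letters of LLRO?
4! / (1! × 2! × 1!) = 12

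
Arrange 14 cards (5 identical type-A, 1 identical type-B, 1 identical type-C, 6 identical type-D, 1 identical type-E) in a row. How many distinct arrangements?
14! / (5! × 1! × 1! × 6! × 1!) = 1009008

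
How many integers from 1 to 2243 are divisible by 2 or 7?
⌊2243/2⌋ + ⌊2243/7⌋ - ⌊2243/14⌋ = 1121 + 320 - 160 = 1281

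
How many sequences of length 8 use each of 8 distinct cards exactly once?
8! = 40320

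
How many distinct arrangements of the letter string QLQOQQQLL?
9! / (3! × 1! × 5!) = 504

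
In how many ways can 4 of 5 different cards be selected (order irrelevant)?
C(5,4) = 5!/(4!×1!) = 5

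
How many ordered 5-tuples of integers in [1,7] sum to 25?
Coefficient of x^25 in (x + x² + ... + x^7)^5. By inclusion-exclusion on dice exceeding 7: Σ_j (-1)^j C(5,j)·C(25-1-7j, 4) = C(5,0)·C(24,4) - C(5,1)·C(17,4) + C(5,2)·C(10,4) = 1·10626 - 5·2380 + 10·210 = 826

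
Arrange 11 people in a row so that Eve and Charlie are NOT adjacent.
Total - adjacent = 11! - (11-1)!×2 = 39916800 - 7257600 = 32659200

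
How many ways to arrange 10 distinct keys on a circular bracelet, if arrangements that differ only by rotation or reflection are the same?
(10-1)!/2 = 362880/2 = 181440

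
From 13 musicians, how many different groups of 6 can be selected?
C(13,6) = 13!/(6!×7!) = 1716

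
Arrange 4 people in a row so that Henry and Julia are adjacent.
Treat as block: (4-1)! × 2! = 6 × 2 = 12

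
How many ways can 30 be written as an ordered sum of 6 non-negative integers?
C(30+6-1, 6-1) = C(35, 5) = 324632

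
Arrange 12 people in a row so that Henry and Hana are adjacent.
Treat as block: (12-1)! × 2! = 39916800 × 2 = 79833600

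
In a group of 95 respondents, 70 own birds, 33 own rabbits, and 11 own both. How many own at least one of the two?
|A∪B| = |A| + |B| - |A∩B| = 70 + 33 - 11 = 92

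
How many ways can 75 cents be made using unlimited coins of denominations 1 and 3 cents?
Coefficient of x^75 in 1/(1-x^1) · 1/(1-x^3). Use j coins of 3 for j = 0..⌊75/3⌋ = 25, the rest in 1s: 25 + 1 = 26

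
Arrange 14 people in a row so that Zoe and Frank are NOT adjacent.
Total - adjacent = 14! - (14-1)!×2 = 87178291200 - 12454041600 = 74724249600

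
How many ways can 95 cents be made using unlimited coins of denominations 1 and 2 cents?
Coefficient of x^95 in 1/(1-x^1) · 1/(1-x^2). Use j coins of 2 for j = 0..⌊95/2⌋ = 47, the rest in 1s: 47 + 1 = 48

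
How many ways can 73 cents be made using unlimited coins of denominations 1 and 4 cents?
Coefficient of x^73 in 1/(1-x^1) · 1/(1-x^4). Use j coins of 4 for j = 0..⌊73/4⌋ = 18, the rest in 1s: 18 + 1 = 19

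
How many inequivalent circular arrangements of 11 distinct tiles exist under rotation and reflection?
(11-1)!/2 = 3628800/2 = 1814400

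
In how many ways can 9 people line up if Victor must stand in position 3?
Fix one position: (9-1)! = 40320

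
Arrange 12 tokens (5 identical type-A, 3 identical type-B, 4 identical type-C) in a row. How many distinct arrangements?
12! / (5! × 3! × 4!) = 27720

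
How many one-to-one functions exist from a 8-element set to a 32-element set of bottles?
P(32,8) = 32!/(32-8)! = 424097856000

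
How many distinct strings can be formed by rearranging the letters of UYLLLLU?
7! / (2! × 4! × 1!) = 105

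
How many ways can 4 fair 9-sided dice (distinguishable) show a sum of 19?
Coefficient of x^19 in (x + x² + ... + x^9)^4. By inclusion-exclusion on dice exceeding 9: Σ_j (-1)^j C(4,j)·C(19-1-9j, 3) = C(4,0)·C(18,3) - C(4,1)·C(9,3) = 1·816 - 4·84 = 480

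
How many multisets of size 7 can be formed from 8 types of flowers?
C(7+8-1, 8-1) = C(14, 7) = 3432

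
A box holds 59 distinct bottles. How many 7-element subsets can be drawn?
C(59,7) = 59!/(7!×52!) = 341149446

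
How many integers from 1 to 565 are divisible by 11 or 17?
⌊565/11⌋ + ⌊565/17⌋ - ⌊565/187⌋ = 51 + 33 - 3 = 81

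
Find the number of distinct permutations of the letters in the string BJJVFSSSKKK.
11! / (1! × 1! × 3! × 1! × 3! × 2!) = 554400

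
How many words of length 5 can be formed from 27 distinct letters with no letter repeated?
P(27,5) = 27!/(27-5)! = 9687600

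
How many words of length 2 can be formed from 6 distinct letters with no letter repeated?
P(6,2) = 6!/(6-2)! = 30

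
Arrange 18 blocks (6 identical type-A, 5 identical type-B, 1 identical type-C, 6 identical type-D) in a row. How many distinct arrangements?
18! / (6! × 5! × 1! × 6!) = 102918816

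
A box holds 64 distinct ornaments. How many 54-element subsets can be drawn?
C(64,54) = 64!/(54!×10!) = 151473214816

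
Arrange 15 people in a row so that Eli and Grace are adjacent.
Treat as block: (15-1)! × 2! = 87178291200 × 2 = 174356582400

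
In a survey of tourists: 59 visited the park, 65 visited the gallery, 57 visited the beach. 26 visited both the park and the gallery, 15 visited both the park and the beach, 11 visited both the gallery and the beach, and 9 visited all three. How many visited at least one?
|A∪B∪C| = 59+65+57-26-15-11+9 = 138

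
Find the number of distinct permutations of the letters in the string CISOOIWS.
8! / (2! × 2! × 2! × 1! × 1!) = 5040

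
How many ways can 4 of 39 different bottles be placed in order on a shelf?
P(39,4) = 39!/(39-4)! = 1974024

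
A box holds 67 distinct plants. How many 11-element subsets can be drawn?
C(67,11) = 67!/(11!×56!) = 1285063345176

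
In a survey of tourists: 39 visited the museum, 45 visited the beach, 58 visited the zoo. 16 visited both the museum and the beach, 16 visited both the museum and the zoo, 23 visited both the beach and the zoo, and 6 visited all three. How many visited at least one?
|A∪B∪C| = 39+45+58-16-16-23+6 = 93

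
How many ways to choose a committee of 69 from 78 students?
C(78,69) = 78!/(69!×9!) = 182364632450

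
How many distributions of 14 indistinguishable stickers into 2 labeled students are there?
C(14+2-1, 2-1) = C(15, 1) = 15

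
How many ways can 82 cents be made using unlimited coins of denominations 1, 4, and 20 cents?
Coefficient of x^82 in 1/(1-x^1) · 1/(1-x^4) · 1/(1-x^20). Case on j = number of 20-cent coins (j = 0..4); remainder r = 82 - 20j is made from {1,4} in ⌊r/4⌋+1 ways. r = 82, 62, 42, 22, 2 → 21 + 16 + 11 + 6 + 1 = 55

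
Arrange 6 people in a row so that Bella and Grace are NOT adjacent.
Total - adjacent = 6! - (6-1)!×2 = 720 - 240 = 480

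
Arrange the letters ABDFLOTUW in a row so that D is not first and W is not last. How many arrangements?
By inclusion-exclusion: 9! - 2×(9-1)! + (9-2)! = 362880 - 80640 + 5040 = 287280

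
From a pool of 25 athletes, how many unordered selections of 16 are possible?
C(25,16) = 25!/(16!×9!) = 2042975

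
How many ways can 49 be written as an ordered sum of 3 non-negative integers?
C(49+3-1, 3-1) = C(51, 2) = 1275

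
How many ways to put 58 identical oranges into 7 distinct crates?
C(58+7-1, 7-1) = C(64, 6) = 74974368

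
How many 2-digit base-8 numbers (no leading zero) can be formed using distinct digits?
First digit: 7 choices (nonzero). Then descending: 7 × 7 = 49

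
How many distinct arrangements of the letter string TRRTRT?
6! / (3! × 3!) = 20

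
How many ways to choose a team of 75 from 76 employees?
C(76,75) = 76!/(75!×1!) = 76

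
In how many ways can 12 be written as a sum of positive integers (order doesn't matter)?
Pentagonal recurrence p(n) = p(n-1) + p(n-2) - p(n-5) - p(n-7) + p(n-12) + p(n-15) - ... gives p(0..11) = 1, 1, 2, 3, 5, 7, 11, 15, 22, 30, 42, 56. p(12) = p(11) + p(10) - p(7) - p(5) + p(0) = 56 + 42 - 15 - 7 + 1 = 77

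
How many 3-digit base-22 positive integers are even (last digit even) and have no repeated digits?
Last∈{0,2,4,6,8,10,12,14,16,18,20}. Last=0: 420. Last nonzero: 10×20×P(20,1) = 4000. Total = 4420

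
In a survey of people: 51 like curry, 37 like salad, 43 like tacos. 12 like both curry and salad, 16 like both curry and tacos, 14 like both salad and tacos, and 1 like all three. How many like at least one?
|A∪B∪C| = 51+37+43-12-16-14+1 = 90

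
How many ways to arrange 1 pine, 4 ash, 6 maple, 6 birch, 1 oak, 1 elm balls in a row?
19! / (1! × 4! × 6! × 6! × 1! × 1!) = 9777287520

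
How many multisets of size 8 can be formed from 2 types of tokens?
C(8+2-1, 2-1) = C(9, 1) = 9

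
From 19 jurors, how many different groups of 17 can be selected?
C(19,17) = 19!/(17!×2!) = 171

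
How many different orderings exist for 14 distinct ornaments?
14! = 87178291200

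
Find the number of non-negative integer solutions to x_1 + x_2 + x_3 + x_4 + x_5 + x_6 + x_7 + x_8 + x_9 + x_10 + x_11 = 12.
C(12+11-1, 11-1) = C(22, 10) = 646646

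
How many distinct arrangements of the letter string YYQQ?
4! / (2! × 2!) = 6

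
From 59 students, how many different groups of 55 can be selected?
C(59,55) = 59!/(55!×4!) = 455126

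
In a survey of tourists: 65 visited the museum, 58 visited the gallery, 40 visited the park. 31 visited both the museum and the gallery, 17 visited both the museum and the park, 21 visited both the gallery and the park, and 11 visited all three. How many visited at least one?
|A∪B∪C| = 65+58+40-31-17-21+11 = 105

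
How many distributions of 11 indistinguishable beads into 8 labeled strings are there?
C(11+8-1, 8-1) = C(18, 7) = 31824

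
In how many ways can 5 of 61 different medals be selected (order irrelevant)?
C(61,5) = 61!/(5!×56!) = 5949147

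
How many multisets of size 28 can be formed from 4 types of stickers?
C(28+4-1, 4-1) = C(31, 3) = 4495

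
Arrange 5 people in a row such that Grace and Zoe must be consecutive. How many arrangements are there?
Treat the 2 as one block: (5-2+1)! × 2! = 24 × 2 = 48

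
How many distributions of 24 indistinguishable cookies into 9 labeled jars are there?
C(24+9-1, 9-1) = C(32, 8) = 10518300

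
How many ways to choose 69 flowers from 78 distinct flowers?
C(78,69) = 78!/(69!×9!) = 182364632450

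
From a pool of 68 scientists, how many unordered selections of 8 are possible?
C(68,8) = 68!/(8!×60!) = 7392009768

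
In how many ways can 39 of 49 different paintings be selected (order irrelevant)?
C(49,39) = 49!/(39!×10!) = 8217822536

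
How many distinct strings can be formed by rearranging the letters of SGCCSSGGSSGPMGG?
15! / (1! × 5! × 6! × 1! × 2!) = 7567560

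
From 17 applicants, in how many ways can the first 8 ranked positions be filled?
P(17,8) = 17!/(17-8)! = 980179200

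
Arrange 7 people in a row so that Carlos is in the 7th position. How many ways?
Fix one position: (7-1)! = 720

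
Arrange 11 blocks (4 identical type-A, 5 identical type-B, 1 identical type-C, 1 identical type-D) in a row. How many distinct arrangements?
11! / (4! × 5! × 1! × 1!) = 13860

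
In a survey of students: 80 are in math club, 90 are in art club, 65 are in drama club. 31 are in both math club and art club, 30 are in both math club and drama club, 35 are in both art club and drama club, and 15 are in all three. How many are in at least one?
|A∪B∪C| = 80+90+65-31-30-35+15 = 154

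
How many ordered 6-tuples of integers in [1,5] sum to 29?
Coefficient of x^29 in (x + x² + ... + x^5)^6. By inclusion-exclusion on dice exceeding 5: Σ_j (-1)^j C(6,j)·C(29-1-5j, 5) = C(6,0)·C(28,5) - C(6,1)·C(23,5) + C(6,2)·C(18,5) - C(6,3)·C(13,5) + C(6,4)·C(8,5) = 1·98280 - 6·33649 + 15·8568 - 20·1287 + 15·56 = 6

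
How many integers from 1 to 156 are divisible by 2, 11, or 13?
⌊156/2⌋+⌊156/11⌋+⌊156/13⌋ - ⌊156/22⌋-⌊156/26⌋-⌊156/143⌋ + ⌊156/286⌋ = 78+14+12 - 7-6-1 + 0 = 90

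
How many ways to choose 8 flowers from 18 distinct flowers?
C(18,8) = 18!/(8!×10!) = 43758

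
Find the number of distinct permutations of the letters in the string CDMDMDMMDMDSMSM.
15! / (2! × 5! × 1! × 7!) = 1081080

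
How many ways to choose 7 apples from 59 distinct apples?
C(59,7) = 59!/(7!×52!) = 341149446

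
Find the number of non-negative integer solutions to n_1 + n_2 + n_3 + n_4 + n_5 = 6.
C(6+5-1, 5-1) = C(10, 4) = 210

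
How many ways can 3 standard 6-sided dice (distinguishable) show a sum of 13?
Coefficient of x^13 in (x + x² + ... + x^6)^3. By inclusion-exclusion on dice exceeding 6: Σ_j (-1)^j C(3,j)·C(13-1-6j, 2) = C(3,0)·C(12,2) - C(3,1)·C(6,2) = 1·66 - 3·15 = 21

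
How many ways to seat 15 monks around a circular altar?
Circular: fix one position, arrange the rest. (15-1)! = 87178291200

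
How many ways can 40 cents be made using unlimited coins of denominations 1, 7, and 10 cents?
Coefficient of x^40 in 1/(1-x^1) · 1/(1-x^7) · 1/(1-x^10). Case on j = number of 10-cent coins (j = 0..4); remainder r = 40 - 10j is made from {1,7} in ⌊r/7⌋+1 ways. r = 40, 30, 20, 10, 0 → 6 + 5 + 3 + 2 + 1 = 17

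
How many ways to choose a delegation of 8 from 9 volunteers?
C(9,8) = 9!/(8!×1!) = 9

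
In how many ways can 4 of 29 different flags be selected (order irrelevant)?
C(29,4) = 29!/(4!×25!) = 23751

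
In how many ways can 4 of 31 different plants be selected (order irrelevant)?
C(31,4) = 31!/(4!×27!) = 31465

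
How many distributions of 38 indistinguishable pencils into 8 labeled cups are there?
C(38+8-1, 8-1) = C(45, 7) = 45379620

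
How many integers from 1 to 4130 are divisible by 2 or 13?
⌊4130/2⌋ + ⌊4130/13⌋ - ⌊4130/26⌋ = 2065 + 317 - 158 = 2224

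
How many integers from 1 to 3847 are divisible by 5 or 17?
⌊3847/5⌋ + ⌊3847/17⌋ - ⌊3847/85⌋ = 769 + 226 - 45 = 950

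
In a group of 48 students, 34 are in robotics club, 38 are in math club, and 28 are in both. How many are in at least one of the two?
|A∪B| = |A| + |B| - |A∩B| = 34 + 38 - 28 = 44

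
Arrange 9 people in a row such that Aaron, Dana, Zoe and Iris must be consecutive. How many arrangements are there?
Treat the 4 as one block: (9-4+1)! × 4! = 720 × 24 = 17280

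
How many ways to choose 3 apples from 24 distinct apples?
C(24,3) = 24!/(3!×21!) = 2024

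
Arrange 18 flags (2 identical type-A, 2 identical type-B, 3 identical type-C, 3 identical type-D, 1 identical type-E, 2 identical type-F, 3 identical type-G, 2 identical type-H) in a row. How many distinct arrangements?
18! / (2! × 2! × 3! × 3! × 1! × 2! × 3! × 2!) = 1852538688000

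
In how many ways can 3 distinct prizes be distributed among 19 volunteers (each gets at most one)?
P(19,3) = 19!/(19-3)! = 5814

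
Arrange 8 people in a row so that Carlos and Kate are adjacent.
Treat as block: (8-1)! × 2! = 5040 × 2 = 10080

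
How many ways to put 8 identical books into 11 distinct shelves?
C(8+11-1, 11-1) = C(18, 10) = 43758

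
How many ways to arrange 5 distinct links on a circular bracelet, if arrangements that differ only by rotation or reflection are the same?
(5-1)!/2 = 24/2 = 12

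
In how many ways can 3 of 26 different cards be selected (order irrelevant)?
C(26,3) = 26!/(3!×23!) = 2600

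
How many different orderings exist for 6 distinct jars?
6! = 720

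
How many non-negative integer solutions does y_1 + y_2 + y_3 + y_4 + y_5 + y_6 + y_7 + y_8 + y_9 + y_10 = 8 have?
C(8+10-1, 10-1) = C(17, 9) = 24310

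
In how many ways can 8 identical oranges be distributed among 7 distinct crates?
C(8+7-1, 7-1) = C(14, 6) = 3003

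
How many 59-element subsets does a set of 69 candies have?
C(69,59) = 69!/(59!×10!) = 340032449328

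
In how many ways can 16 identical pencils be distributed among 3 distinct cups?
C(16+3-1, 3-1) = C(18, 2) = 153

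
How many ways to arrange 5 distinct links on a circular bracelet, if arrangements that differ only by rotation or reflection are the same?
(5-1)!/2 = 24/2 = 12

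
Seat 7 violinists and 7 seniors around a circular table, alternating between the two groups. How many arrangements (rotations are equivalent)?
Fix one of the violinists: (7-1)! ways for the remaining violinists, × 7! ways for the seniors = 720 × 5040 = 3628800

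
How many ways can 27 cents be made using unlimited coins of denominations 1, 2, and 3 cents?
Coefficient of x^27 in 1/(1-x^1) · 1/(1-x^2) · 1/(1-x^3). Case on j = number of 3-cent coins (j = 0..9); remainder r = 27 - 3j is made from {1,2} in ⌊r/2⌋+1 ways. r = 27, 24, 21, 18, 15, 12, 9, 6, 3, 0 → 14 + 13 + 11 + 10 + 8 + 7 + 5 + 4 + 2 + 1 = 75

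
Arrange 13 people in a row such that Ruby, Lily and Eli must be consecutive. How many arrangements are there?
Treat the 3 as one block: (13-3+1)! × 3! = 39916800 × 6 = 239500800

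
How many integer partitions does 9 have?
Pentagonal recurrence p(n) = p(n-1) + p(n-2) - p(n-5) - p(n-7) + p(n-12) + p(n-15) - ... gives p(0..8) = 1, 1, 2, 3, 5, 7, 11, 15, 22. p(9) = p(8) + p(7) - p(4) - p(2) = 22 + 15 - 5 - 2 = 30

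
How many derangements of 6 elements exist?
!6 = Σ_{j=0}^{6} (-1)^j·6!/j! = 720 - 720 + 360 - 120 + 30 - 6 + 1 = 265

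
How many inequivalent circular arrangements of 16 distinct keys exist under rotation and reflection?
(16-1)!/2 = 1307674368000/2 = 653837184000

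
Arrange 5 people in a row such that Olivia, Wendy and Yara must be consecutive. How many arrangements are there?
Treat the 3 as one block: (5-3+1)! × 3! = 6 × 6 = 36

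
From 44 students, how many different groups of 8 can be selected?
C(44,8) = 44!/(8!×36!) = 177232627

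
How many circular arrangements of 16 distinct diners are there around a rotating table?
Circular: fix one position, arrange the rest. (16-1)! = 1307674368000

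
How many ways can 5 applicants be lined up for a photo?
5! = 120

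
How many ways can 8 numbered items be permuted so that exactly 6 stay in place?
Choose the 6 fixed points C(8,6) = 28, derange the rest: !2 = Σ_{j=0}^{2} (-1)^j·2!/j! = 2 - 2 + 1 = 1. Product = 28 × 1 = 28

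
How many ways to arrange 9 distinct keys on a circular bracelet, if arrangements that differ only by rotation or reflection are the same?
(9-1)!/2 = 40320/2 = 20160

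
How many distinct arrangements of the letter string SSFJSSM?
7! / (1! × 1! × 1! × 4!) = 210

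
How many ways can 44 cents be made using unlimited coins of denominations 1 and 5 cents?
Coefficient of x^44 in 1/(1-x^1) · 1/(1-x^5). Use j coins of 5 for j = 0..⌊44/5⌋ = 8, the rest in 1s: 8 + 1 = 9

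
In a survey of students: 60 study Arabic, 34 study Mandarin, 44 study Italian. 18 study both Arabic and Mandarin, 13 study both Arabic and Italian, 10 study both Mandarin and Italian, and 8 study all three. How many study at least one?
|A∪B∪C| = 60+34+44-18-13-10+8 = 105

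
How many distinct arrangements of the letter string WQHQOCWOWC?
10! / (2! × 1! × 3! × 2! × 2!) = 75600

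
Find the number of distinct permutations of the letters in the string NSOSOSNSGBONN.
13! / (4! × 1! × 4! × 1! × 3!) = 1801800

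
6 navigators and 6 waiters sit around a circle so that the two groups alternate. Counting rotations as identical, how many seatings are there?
Fix one of the navigators: (6-1)! ways for the remaining navigators, × 6! ways for the waiters = 120 × 720 = 86400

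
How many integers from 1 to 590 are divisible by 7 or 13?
⌊590/7⌋ + ⌊590/13⌋ - ⌊590/91⌋ = 84 + 45 - 6 = 123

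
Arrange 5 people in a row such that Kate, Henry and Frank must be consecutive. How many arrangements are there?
Treat the 3 as one block: (5-3+1)! × 3! = 6 × 6 = 36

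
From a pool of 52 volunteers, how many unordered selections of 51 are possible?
C(52,51) = 52!/(51!×1!) = 52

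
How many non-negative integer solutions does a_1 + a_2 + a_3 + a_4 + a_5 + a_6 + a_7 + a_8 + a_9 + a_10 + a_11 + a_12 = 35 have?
C(35+12-1, 12-1) = C(46, 11) = 13340783196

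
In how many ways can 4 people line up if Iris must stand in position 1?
Fix one position: (4-1)! = 6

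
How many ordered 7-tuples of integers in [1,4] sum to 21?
Coefficient of x^21 in (x + x² + ... + x^4)^7. By inclusion-exclusion on dice exceeding 4: Σ_j (-1)^j C(7,j)·C(21-1-4j, 6) = C(7,0)·C(20,6) - C(7,1)·C(16,6) + C(7,2)·C(12,6) - C(7,3)·C(8,6) = 1·38760 - 7·8008 + 21·924 - 35·28 = 1128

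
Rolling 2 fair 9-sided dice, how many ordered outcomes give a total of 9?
Coefficient of x^9 in (x + x² + ... + x^9)^2. By inclusion-exclusion on dice exceeding 9: Σ_j (-1)^j C(2,j)·C(9-1-9j, 1) = C(2,0)·C(8,1) = 1·8 = 8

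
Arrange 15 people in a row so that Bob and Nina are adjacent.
Treat as block: (15-1)! × 2! = 87178291200 × 2 = 174356582400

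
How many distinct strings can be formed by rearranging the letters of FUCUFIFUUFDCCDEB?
16! / (1! × 2! × 1! × 1! × 4! × 4! × 3!) = 3027024000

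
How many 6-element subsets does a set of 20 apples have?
C(20,6) = 20!/(6!×14!) = 38760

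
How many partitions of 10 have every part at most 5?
Let r_j(i) = number of partitions of i into parts ≤ j, for i = 0..10. r_1(i) = 1 for all i; r_j(i) = r_{j-1}(i) + r_j(i-j). Rows j = 2..5: ≤2: 1 1 2 2 3 3 4 4 5 5 6; ≤3: 1 1 2 3 4 5 7 8 10 12 14; ≤4: 1 1 2 3 5 6 9 11 15 18 23; ≤5: 1 1 2 3 5 7 10 13 18 23 30. r_5(10) = 30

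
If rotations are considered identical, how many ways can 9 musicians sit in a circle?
Circular: fix one position, arrange the rest. (9-1)! = 40320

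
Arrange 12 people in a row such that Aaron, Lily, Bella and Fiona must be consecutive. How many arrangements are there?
Treat the 4 as one block: (12-4+1)! × 4! = 362880 × 24 = 8709120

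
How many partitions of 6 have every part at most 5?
Let r_j(i) = number of partitions of i into parts ≤ j, for i = 0..6. r_1(i) = 1 for all i; r_j(i) = r_{j-1}(i) + r_j(i-j). Rows j = 2..5: ≤2: 1 1 2 2 3 3 4; ≤3: 1 1 2 3 4 5 7; ≤4: 1 1 2 3 5 6 9; ≤5: 1 1 2 3 5 7 10. r_5(6) = 10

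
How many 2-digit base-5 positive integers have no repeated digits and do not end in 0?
Last digit: 4 nonzero choices. First digit: 3 (nonzero, ≠last). Middle 0: P(3,0) = 1. Total = 12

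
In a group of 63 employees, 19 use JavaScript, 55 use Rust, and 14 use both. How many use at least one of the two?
|A∪B| = |A| + |B| - |A∩B| = 19 + 55 - 14 = 60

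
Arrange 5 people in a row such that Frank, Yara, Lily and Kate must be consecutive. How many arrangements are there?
Treat the 4 as one block: (5-4+1)! × 4! = 2 × 24 = 48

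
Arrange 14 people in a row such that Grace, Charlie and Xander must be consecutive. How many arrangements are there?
Treat the 3 as one block: (14-3+1)! × 3! = 479001600 × 6 = 2874009600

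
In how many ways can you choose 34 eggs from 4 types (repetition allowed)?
C(34+4-1, 4-1) = C(37, 3) = 7770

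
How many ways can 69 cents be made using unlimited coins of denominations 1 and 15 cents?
Coefficient of x^69 in 1/(1-x^1) · 1/(1-x^15). Use j coins of 15 for j = 0..⌊69/15⌋ = 4, the rest in 1s: 4 + 1 = 5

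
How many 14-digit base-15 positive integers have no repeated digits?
First digit: 14 choices (nonzero). Then descending: 14 × 14 × 13 × 12 × 11 × 10 × 9 × 8 × 7 × 6 × 5 × 4 × 3 × 2 = 1220496076800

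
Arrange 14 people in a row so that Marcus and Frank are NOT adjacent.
Total - adjacent = 14! - (14-1)!×2 = 87178291200 - 12454041600 = 74724249600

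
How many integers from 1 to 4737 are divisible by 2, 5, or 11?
⌊4737/2⌋+⌊4737/5⌋+⌊4737/11⌋ - ⌊4737/10⌋-⌊4737/22⌋-⌊4737/55⌋ + ⌊4737/110⌋ = 2368+947+430 - 473-215-86 + 43 = 3014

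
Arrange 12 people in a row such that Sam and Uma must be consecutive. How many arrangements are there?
Treat the 2 as one block: (12-2+1)! × 2! = 39916800 × 2 = 79833600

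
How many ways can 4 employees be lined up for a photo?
4! = 24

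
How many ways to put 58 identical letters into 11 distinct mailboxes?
C(58+11-1, 11-1) = C(68, 10) = 290752384208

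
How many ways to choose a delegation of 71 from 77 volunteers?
C(77,71) = 77!/(71!×6!) = 237093780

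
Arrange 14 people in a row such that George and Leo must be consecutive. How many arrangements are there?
Treat the 2 as one block: (14-2+1)! × 2! = 6227020800 × 2 = 12454041600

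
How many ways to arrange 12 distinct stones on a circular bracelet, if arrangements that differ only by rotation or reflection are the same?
(12-1)!/2 = 39916800/2 = 19958400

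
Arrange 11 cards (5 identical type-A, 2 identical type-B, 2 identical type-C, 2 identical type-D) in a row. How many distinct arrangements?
11! / (5! × 2! × 2! × 2!) = 41580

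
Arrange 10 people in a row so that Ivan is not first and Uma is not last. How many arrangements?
By inclusion-exclusion: 10! - 2×(10-1)! + (10-2)! = 3628800 - 725760 + 40320 = 2943360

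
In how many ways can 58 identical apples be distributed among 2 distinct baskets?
C(58+2-1, 2-1) = C(59, 1) = 59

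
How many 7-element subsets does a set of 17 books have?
C(17,7) = 17!/(7!×10!) = 19448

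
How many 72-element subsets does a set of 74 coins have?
C(74,72) = 74!/(72!×2!) = 2701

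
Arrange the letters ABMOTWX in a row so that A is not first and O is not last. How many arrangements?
By inclusion-exclusion: 7! - 2×(7-1)! + (7-2)! = 5040 - 1440 + 120 = 3720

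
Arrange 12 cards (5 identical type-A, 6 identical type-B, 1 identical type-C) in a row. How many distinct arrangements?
12! / (5! × 6! × 1!) = 5544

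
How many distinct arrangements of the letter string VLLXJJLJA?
9! / (1! × 1! × 3! × 3! × 1!) = 10080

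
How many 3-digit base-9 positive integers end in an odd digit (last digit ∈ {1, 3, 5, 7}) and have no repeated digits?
Last∈{1,3,5,7}. Last=0: 0. Last nonzero: 4×7×P(7,1) = 196. Total = 196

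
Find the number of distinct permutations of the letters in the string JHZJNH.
6! / (1! × 2! × 2! × 1!) = 180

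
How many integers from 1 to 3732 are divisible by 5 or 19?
⌊3732/5⌋ + ⌊3732/19⌋ - ⌊3732/95⌋ = 746 + 196 - 39 = 903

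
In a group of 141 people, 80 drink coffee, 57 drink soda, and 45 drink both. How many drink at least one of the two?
|A∪B| = |A| + |B| - |A∩B| = 80 + 57 - 45 = 92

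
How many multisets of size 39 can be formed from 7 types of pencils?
C(39+7-1, 7-1) = C(45, 6) = 8145060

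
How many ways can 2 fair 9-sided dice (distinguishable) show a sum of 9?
Coefficient of x^9 in (x + x² + ... + x^9)^2. By inclusion-exclusion on dice exceeding 9: Σ_j (-1)^j C(2,j)·C(9-1-9j, 1) = C(2,0)·C(8,1) = 1·8 = 8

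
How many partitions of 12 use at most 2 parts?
By conjugation, equals partitions of 12 into parts ≤ 2. Let r_j(i) = number of partitions of i into parts ≤ j, for i = 0..12. r_1(i) = 1 for all i; r_j(i) = r_{j-1}(i) + r_j(i-j). Rows j = 2..2: ≤2: 1 1 2 2 3 3 4 4 5 5 6 6 7. r_2(12) = 7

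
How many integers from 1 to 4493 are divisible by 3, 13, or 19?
⌊4493/3⌋+⌊4493/13⌋+⌊4493/19⌋ - ⌊4493/39⌋-⌊4493/57⌋-⌊4493/247⌋ + ⌊4493/741⌋ = 1497+345+236 - 115-78-18 + 6 = 1873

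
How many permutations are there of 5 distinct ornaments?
5! = 120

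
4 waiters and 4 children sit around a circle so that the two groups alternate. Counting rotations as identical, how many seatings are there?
Fix one of the waiters: (4-1)! ways for the remaining waiters, × 4! ways for the children = 6 × 24 = 144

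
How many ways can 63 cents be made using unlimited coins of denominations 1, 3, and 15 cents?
Coefficient of x^63 in 1/(1-x^1) · 1/(1-x^3) · 1/(1-x^15). Case on j = number of 15-cent coins (j = 0..4); remainder r = 63 - 15j is made from {1,3} in ⌊r/3⌋+1 ways. r = 63, 48, 33, 18, 3 → 22 + 17 + 12 + 7 + 2 = 60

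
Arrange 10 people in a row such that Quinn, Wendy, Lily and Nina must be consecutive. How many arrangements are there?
Treat the 4 as one block: (10-4+1)! × 4! = 5040 × 24 = 120960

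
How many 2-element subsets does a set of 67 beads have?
C(67,2) = 67!/(2!×65!) = 2211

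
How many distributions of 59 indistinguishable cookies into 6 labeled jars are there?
C(59+6-1, 6-1) = C(64, 5) = 7624512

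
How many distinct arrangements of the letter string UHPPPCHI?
8! / (1! × 1! × 1! × 3! × 2!) = 3360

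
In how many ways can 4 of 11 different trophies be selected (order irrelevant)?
C(11,4) = 11!/(4!×7!) = 330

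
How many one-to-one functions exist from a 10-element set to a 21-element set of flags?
P(21,10) = 21!/(21-10)! = 1279935820800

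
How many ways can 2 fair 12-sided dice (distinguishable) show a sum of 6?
Coefficient of x^6 in (x + x² + ... + x^12)^2. By inclusion-exclusion on dice exceeding 12: Σ_j (-1)^j C(2,j)·C(6-1-12j, 1) = C(2,0)·C(5,1) = 1·5 = 5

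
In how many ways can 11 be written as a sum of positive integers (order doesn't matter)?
Pentagonal recurrence p(n) = p(n-1) + p(n-2) - p(n-5) - p(n-7) + p(n-12) + p(n-15) - ... gives p(0..10) = 1, 1, 2, 3, 5, 7, 11, 15, 22, 30, 42. p(11) = p(10) + p(9) - p(6) - p(4) = 42 + 30 - 11 - 5 = 56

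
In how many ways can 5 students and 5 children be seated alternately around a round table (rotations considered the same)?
Fix one of the students: (5-1)! ways for the remaining students, × 5! ways for the children = 24 × 120 = 2880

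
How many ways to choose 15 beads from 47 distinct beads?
C(47,15) = 47!/(15!×32!) = 751616304549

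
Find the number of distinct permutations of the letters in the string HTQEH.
5! / (1! × 1! × 1! × 2!) = 60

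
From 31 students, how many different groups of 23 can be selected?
C(31,23) = 31!/(23!×8!) = 7888725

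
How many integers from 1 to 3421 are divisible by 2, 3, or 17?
⌊3421/2⌋+⌊3421/3⌋+⌊3421/17⌋ - ⌊3421/6⌋-⌊3421/34⌋-⌊3421/51⌋ + ⌊3421/102⌋ = 1710+1140+201 - 570-100-67 + 33 = 2347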